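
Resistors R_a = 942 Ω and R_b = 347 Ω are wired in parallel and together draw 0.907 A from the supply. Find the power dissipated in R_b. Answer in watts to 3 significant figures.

Parallel branches share V, not I — compute V via R_eq, then use V²/R for the target branch.
1/R_eq = 1/942 + 1/347 ⇒ R_eq = 253.6 Ω
V = I_total × R_eq = 0.9070 × 253.6 = 230.0 V
P_R_b = V² / R_b = (230.0)² / 347 = 152.5 W

152 W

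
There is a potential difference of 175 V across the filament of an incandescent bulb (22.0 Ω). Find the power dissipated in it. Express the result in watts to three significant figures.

Voltage and resistance are given, so P = V²/R is the one-step route.
P = (175 V)² / 22.0 Ω = 1392 W

1390 W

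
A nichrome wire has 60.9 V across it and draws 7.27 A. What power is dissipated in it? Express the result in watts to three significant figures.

V and I are known directly — P = V I, no intermediate step needed.
P = 60.9 V × 7.270 A = 442.7 W

443 W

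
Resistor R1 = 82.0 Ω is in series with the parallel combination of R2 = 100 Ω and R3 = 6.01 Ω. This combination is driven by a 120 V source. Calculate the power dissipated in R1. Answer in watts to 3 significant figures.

Replace R2 and R3 with their parallel equivalent so the circuit becomes R1 in series with R_p.
R_p = (100×6.01)/(100+6.01) = 5.669 Ω
R_total = 82.0 + 5.669 = 87.67 Ω
I = V / R_total = 120 / 87.67 = 1.369 A
The full supply current passes through R1: P = I²R.
P_R1 = (1.369)² × 82.0 = 153.6 W

154 W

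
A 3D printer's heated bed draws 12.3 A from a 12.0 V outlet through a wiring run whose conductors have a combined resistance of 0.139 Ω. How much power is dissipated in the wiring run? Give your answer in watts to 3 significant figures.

21.0 W

Only the current and the line resistance are needed for the I²R loss.
The wiring run carries the full 12.3 A.
P_line = I² R_line = (12.30)² × 0.139 = 21.03 W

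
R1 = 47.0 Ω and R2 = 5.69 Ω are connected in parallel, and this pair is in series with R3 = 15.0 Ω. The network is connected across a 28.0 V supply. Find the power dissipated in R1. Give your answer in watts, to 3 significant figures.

1.07 W

Collapse the R1‖R2 pair into one equivalent R_p; then R_p and R3 form a series string.
R_p = (47.0×5.69)/(47.0+5.69) = 5.076 Ω
R_total = R_p + 15.0 = 5.076 + 15.0 = 20.08 Ω
I = V / R_total = 28.0 / 20.08 = 1.395 A
Voltage across the parallel pair: V_p = I × R_p = 1.395 × 5.076 = 7.079 V
R1 has V_p across it, so P = V_p²/R1.
P_R1 = (7.079)² / 47.0 = 1.066 W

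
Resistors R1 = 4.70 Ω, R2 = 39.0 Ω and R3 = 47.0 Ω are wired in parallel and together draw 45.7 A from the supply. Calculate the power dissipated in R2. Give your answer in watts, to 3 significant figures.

794 W

Parallel branches share V, not I — compute V via R_eq, then use V²/R for the target branch.
1/R_eq = 1/4.70 + 1/39.0 + 1/47.0 ⇒ R_eq = 3.851 Ω
V = I_total × R_eq = 45.70 × 3.851 = 176.0 V
P_R2 = V² / R2 = (176.0)² / 39.0 = 794.1 W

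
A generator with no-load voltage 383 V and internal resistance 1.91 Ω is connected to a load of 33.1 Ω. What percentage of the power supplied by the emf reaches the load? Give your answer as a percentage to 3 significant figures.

η = P_load/(P_load+P_int) = I²R/(I²R+I²r) = R/(R+r) — the I² cancels for series elements.
η = R / (R + r) = 33.1 / (33.1 + 1.91) = 0.9454

94.5 %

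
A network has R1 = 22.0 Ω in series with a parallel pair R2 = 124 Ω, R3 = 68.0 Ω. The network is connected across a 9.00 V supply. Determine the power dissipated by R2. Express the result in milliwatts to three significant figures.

290 mW

Replace R2 and R3 with their parallel equivalent so the circuit becomes R1 in series with R_p.
R_p = (124×68.0)/(124+68.0) = 43.92 Ω
R_total = 22.0 + 43.92 = 65.92 Ω
I = V / R_total = 9.00 / 65.92 = 0.1365 A
Voltage across the parallel pair: V_p = I × R_p = 0.1365 × 43.92 = 5.996 V
R2 is across V_p, so use P = V²/R for that branch.
P_R2 = (5.996)² / 124 = 0.2900 W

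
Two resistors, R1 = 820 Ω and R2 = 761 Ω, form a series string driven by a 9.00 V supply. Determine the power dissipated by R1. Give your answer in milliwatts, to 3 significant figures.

26.6 mW

In a series string the same current flows through every resistor — find that current, then P = I²R for the one we want.
R_total = 820 + 761 = 1581 Ω
I = V / R_total = 9.00 / 1581 = 0.005693 A
P_R1 = I² × R1 = (0.005693)² × 820 = 0.02657 W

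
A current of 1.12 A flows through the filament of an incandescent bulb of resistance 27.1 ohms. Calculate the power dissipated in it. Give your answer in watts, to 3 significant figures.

34.0 W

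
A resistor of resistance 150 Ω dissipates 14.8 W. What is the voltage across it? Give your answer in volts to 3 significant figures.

47.1 V

Inverting the appropriate power form: V = √(P R).
V = √(14.8 × 150) = 47.12 V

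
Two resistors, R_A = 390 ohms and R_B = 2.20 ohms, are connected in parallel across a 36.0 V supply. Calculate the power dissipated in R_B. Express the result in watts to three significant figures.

589 W

Each parallel branch sees the full supply voltage, so P = V²/R applies directly to the target branch.
P_R_B = V² / R_B = (36.0)² / 2.20 Ω = 589.1 W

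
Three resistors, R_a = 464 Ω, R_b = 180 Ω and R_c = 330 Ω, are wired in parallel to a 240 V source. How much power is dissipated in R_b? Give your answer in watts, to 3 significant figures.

320 W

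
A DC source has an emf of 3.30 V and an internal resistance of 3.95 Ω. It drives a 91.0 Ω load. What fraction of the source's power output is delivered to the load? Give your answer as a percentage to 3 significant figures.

95.8 %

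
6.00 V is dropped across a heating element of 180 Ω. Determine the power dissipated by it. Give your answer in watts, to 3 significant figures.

0.200 W

We know the drop across the element and its resistance — P = V²/R, one step.
P = (6.00 V)² / 180 Ω = 0.2000 W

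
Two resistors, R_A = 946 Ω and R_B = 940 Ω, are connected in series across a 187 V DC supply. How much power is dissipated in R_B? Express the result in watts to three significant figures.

9.24 W

In a series string the same current flows through every resistor — find that current, then P = I²R for the one we want.
R_total = 946 + 940 = 1886 Ω
I = V / R_total = 187 / 1886 = 0.09915 A
P_R_B = I² × R_B = (0.09915)² × 940 = 9.241 W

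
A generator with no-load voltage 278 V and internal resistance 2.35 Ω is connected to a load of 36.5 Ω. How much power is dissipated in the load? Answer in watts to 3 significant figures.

1870 W

The internal resistance and the load are in series, so the same I flows through both; get I from ε/(r+R), then I²R for the load.
I = ε / (r + R) = 278 / (2.35 + 36.5) = 7.156 A
P_load = I² R = (7.156)² × 36.5 = 1869 W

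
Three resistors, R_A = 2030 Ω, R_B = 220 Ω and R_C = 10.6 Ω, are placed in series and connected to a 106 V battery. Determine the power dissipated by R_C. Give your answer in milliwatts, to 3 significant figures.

Since the resistors are in series they all carry the loop current I = V/R_total; the power in any one is I²R.
R_total = 2030 + 220 + 10.6 = 2261 Ω
I = V / R_total = 106 / 2261 = 0.04689 A
P_R_C = I² × R_C = (0.04689)² × 10.6 = 0.02331 W

23.3 mW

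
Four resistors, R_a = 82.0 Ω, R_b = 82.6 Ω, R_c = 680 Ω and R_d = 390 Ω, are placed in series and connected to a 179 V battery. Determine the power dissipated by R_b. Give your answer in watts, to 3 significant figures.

The current is common to all series resistors; compute it, then apply P = I²R for the target.
R_total = 82.0 + 82.6 + 680 + 390 = 1235 Ω
I = V / R_total = 179 / 1235 = 0.1450 A
P_R_b = I² × R_b = (0.1450)² × 82.6 = 1.736 W

1.74 W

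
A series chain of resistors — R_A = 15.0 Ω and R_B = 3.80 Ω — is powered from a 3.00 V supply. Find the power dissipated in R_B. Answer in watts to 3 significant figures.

The current is common to all series resistors; compute it, then apply P = I²R for the target.
R_total = 15.0 + 3.80 = 18.80 Ω
I = V / R_total = 3.00 / 18.80 = 0.1596 A
P_R_B = I² × R_B = (0.1596)² × 3.80 = 0.09676 W

0.0968 W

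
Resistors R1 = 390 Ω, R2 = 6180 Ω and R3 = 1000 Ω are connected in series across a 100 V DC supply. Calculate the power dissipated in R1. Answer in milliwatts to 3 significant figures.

68.1 mW

Series elements share the same current, so find I first, then use P = I²R.
R_total = 390 + 6180 + 1000 = 7570 Ω
I = V / R_total = 100 / 7570 = 0.01321 A
P_R1 = I² × R1 = (0.01321)² × 390 = 0.06806 W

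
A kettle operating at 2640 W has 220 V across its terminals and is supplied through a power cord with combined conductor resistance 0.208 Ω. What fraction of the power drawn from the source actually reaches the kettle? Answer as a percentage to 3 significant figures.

98.9 %

I = P / V = 2640 / 220 = 12.00 A through the power cord.
P_line = I² R_line = (12.00)² × 0.208 = 29.95 W
P_source = P_load + P_line = 2640 + 29.95 = 2670 W
η = P_load / P_source = 2640 / 2670 = 0.9888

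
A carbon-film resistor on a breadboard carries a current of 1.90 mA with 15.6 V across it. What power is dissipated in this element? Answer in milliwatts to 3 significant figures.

V and I are known directly — P = V I, no intermediate step needed.
P = 15.6 V × 0.001900 A = 0.02964 W

29.6 mW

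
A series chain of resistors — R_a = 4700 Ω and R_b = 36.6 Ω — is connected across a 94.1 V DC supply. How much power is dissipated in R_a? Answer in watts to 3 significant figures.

In a series string the same current flows through every resistor — find that current, then P = I²R for the one we want.
R_total = 4700 + 36.6 = 4737 Ω
I = V / R_total = 94.1 / 4737 = 0.01987 A
P_R_a = I² × R_a = (0.01987)² × 4700 = 1.855 W

1.85 W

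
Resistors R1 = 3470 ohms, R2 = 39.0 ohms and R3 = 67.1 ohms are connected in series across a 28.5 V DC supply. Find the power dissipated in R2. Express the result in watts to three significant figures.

0.00248 W

In a series string the same current flows through every resistor — find that current, then P = I²R for the one we want.
R_total = 3470 + 39.0 + 67.1 = 3576 Ω
I = V / R_total = 28.5 / 3576 = 0.007970 A
P_R2 = I² × R2 = (0.007970)² × 39.0 = 0.002477 W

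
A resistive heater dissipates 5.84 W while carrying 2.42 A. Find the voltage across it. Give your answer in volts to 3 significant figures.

The two known quantities fix the third via V = P / I.
V = 5.84 / 2.420 = 2.413 V

2.41 V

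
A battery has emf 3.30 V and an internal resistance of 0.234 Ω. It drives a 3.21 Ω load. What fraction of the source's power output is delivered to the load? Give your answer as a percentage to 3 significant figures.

93.2 %

η = P_load/(P_load+P_int) = I²R/(I²R+I²r) = R/(R+r) — the I² cancels for series elements.
η = R / (R + r) = 3.21 / (3.21 + 0.234) = 0.9321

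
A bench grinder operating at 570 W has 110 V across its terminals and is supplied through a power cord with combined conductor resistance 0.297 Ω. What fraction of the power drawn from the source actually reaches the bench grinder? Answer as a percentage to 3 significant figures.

I = P / V = 570 / 110 = 5.182 A through the power cord.
P_line = I² R_line = (5.182)² × 0.297 = 7.975 W
P_source = P_load + P_line = 570.0 + 7.975 = 578.0 W
η = P_load / P_source = 570.0 / 578.0 = 0.9862

98.6 %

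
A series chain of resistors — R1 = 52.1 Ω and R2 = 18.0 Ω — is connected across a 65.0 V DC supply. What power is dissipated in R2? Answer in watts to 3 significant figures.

In a series string the same current flows through every resistor — find that current, then P = I²R for the one we want.
R_total = 52.1 + 18.0 = 70.10 Ω
I = V / R_total = 65.0 / 70.10 = 0.9272 A
P_R2 = I² × R2 = (0.9272)² × 18.0 = 15.48 W

15.5 W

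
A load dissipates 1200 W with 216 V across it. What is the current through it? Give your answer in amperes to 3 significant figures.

5.56 A

Rearranging the power relation for the two known quantities gives I = P / V.
I = 1200 / 216 = 5.556 A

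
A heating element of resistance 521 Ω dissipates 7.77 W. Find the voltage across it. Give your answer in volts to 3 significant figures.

From P = V I = I²R = V²/R, with the two given quantities we get V = √(P R).
V = √(7.77 × 521) = 63.63 V

63.6 V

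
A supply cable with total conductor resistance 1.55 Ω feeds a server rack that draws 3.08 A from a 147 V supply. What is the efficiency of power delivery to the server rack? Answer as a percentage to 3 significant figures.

96.8 %

The supply cable carries the full 3.08 A.
P_line = I² R_line = (3.080)² × 1.55 = 14.70 W
P_source = V I = 147 × 3.080 = 452.8 W; P_load = 438.1 W
η = P_load / P_source = 438.1 / 452.8 = 0.9675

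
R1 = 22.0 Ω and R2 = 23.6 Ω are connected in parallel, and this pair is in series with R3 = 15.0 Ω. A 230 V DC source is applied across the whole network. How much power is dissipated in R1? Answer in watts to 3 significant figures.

Collapse the R1‖R2 pair into one equivalent R_p; then R_p and R3 form a series string.
R_p = (22.0×23.6)/(22.0+23.6) = 11.39 Ω
R_total = R_p + 15.0 = 11.39 + 15.0 = 26.39 Ω
I = V / R_total = 230 / 26.39 = 8.717 A
Voltage across the parallel pair: V_p = I × R_p = 8.717 × 11.39 = 99.25 V
Use P = V²/R for R1 with V = V_p.
P_R1 = (99.25)² / 22.0 = 447.7 W

448 W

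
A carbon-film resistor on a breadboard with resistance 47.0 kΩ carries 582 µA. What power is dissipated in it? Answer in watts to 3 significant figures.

0.0159 W

Knowing I and R, the power is just I²R — no need to find V first.
P = (0.0005820 A)² × 47000 Ω = 0.01592 W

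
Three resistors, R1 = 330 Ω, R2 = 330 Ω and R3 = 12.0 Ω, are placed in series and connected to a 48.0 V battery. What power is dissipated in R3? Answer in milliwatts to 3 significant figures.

Series elements share the same current, so find I first, then use P = I²R.
R_total = 330 + 330 + 12.0 = 672.0 Ω
I = V / R_total = 48.0 / 672.0 = 0.07143 A
P_R3 = I² × R3 = (0.07143)² × 12.0 = 0.06122 W

61.2 mW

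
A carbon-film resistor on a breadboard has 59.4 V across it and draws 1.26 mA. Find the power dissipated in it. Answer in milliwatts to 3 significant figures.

With V and I both given, power follows immediately from P = V I.
P = 59.4 V × 0.001260 A = 0.07484 W

74.8 mW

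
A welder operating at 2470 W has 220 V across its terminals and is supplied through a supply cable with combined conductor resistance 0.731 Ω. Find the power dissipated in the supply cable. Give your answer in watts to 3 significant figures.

92.1 W

Line loss is just I²R for the cable — we know both I and R_line directly.
I = P / V = 2470 / 220 = 11.23 A through the supply cable.
P_line = I² R_line = (11.23)² × 0.731 = 92.14 W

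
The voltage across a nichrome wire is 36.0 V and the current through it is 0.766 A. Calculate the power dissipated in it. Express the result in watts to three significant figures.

27.6 W

Both the voltage across and the current through the element are known, so P = V I applies directly.
P = 36.0 V × 0.7660 A = 27.58 W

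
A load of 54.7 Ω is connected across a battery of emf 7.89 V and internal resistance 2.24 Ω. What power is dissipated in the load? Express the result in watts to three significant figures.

1.05 W

Load and internal resistance form a series loop — compute the loop current, then the load power via I²R.
I = ε / (r + R) = 7.89 / (2.24 + 54.7) = 0.1386 A
P_load = I² R = (0.1386)² × 54.7 = 1.050 W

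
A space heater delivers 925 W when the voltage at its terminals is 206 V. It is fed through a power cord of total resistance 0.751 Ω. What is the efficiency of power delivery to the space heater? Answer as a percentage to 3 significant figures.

98.4 %

I = P / V = 925 / 206 = 4.490 A through the power cord.
P_line = I² R_line = (4.490)² × 0.751 = 15.14 W
P_source = P_load + P_line = 925.0 + 15.14 = 940.1 W
η = P_load / P_source = 925.0 / 940.1 = 0.9839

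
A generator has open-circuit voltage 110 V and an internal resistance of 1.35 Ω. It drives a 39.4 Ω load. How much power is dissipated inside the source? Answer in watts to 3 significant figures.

9.84 W

The source's internal resistance is just another series element carrying I; its dissipation is I²r.
I = ε / (r + R) = 110 / (1.35 + 39.4) = 2.699 A
P_int = I² r = (2.699)² × 1.35 = 9.837 W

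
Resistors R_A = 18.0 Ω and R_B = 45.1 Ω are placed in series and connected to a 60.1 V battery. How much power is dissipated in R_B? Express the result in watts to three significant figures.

Since the resistors are in series they all carry the loop current I = V/R_total; the power in any one is I²R.
R_total = 18.0 + 45.1 = 63.10 Ω
I = V / R_total = 60.1 / 63.10 = 0.9525 A
P_R_B = I² × R_B = (0.9525)² × 45.1 = 40.91 W

40.9 W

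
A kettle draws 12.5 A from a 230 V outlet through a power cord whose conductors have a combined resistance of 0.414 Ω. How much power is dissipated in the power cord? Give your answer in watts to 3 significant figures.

The power cord is a series resistance carrying the load current; its dissipation is I²R_line.
The power cord carries the full 12.5 A.
P_line = I² R_line = (12.50)² × 0.414 = 64.69 W

64.7 W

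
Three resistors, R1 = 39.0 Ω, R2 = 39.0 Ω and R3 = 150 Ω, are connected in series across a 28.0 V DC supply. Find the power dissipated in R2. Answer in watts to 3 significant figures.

The current is common to all series resistors; compute it, then apply P = I²R for the target.
R_total = 39.0 + 39.0 + 150 = 228.0 Ω
I = V / R_total = 28.0 / 228.0 = 0.1228 A
P_R2 = I² × R2 = (0.1228)² × 39.0 = 0.5882 W

0.588 W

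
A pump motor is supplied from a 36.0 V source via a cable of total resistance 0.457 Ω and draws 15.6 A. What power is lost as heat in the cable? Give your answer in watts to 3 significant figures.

111 W

Only the current and the line resistance are needed for the I²R loss.
The cable carries the full 15.6 A.
P_line = I² R_line = (15.60)² × 0.457 = 111.2 W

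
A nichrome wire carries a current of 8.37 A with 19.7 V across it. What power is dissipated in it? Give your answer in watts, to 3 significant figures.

165 W

With V and I both given, power follows immediately from P = V I.
P = 19.7 V × 8.370 A = 164.9 W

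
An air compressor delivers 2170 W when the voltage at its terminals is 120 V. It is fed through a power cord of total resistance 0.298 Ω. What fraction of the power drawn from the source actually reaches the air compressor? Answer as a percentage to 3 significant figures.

95.7 %

I = P / V = 2170 / 120 = 18.08 A through the power cord.
P_line = I² R_line = (18.08)² × 0.298 = 97.45 W
P_source = P_load + P_line = 2170 + 97.45 = 2267 W
η = P_load / P_source = 2170 / 2267 = 0.9570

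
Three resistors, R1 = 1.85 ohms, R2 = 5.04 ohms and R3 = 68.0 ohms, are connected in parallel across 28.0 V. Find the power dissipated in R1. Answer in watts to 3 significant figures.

424 W

Every branch has 28.0 V across it, so for R1 the power is simply V²/R.
P_R1 = V² / R1 = (28.0)² / 1.85 Ω = 423.8 W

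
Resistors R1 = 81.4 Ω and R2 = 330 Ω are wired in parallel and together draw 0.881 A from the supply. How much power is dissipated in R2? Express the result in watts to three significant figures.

10.0 W

We need the common branch voltage; get it from I_total × R_eq, then P = V²/R for the branch.
1/R_eq = 1/81.4 + 1/330 ⇒ R_eq = 65.29 Ω
V = I_total × R_eq = 0.8810 × 65.29 = 57.52 V
P_R2 = V² / R2 = (57.52)² / 330 = 10.03 W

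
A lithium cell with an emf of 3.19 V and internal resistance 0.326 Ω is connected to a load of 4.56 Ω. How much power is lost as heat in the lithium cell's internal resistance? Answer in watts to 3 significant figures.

0.139 W

The internal resistance carries the same current as the load; P_int = I²r.
I = ε / (r + R) = 3.19 / (0.326 + 4.56) = 0.6529 A
P_int = I² r = (0.6529)² × 0.326 = 0.1390 W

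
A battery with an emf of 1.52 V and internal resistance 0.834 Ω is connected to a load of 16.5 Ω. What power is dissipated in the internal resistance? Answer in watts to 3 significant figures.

The internal resistance carries the same current as the load; P_int = I²r.
I = ε / (r + R) = 1.52 / (0.834 + 16.5) = 0.08769 A
P_int = I² r = (0.08769)² × 0.834 = 0.006413 W

0.00641 W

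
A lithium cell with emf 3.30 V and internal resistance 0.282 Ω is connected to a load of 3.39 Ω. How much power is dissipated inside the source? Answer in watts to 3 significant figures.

0.228 W

r is in series with the load, so it carries the full circuit current — the loss in it is I²r.
I = ε / (r + R) = 3.30 / (0.282 + 3.39) = 0.8987 A
P_int = I² r = (0.8987)² × 0.282 = 0.2278 W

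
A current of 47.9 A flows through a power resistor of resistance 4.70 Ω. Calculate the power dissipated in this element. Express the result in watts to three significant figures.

With I and R stated, P = I²R applies in one step.
P = (47.90 A)² × 4.70 Ω = 10780 W

10800 W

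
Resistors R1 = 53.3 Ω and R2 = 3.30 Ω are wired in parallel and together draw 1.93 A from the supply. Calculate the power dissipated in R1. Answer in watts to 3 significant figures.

0.675 W

Only the total current is stated, so first find the parallel equivalent to get the voltage across the combination.
1/R_eq = 1/53.3 + 1/3.30 ⇒ R_eq = 3.108 Ω
V = I_total × R_eq = 1.930 × 3.108 = 5.998 V
P_R1 = V² / R1 = (5.998)² / 53.3 = 0.6749 W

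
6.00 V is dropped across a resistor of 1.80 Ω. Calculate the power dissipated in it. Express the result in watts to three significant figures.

We know the drop across the element and its resistance — P = V²/R, one step.
P = (6.00 V)² / 1.80 Ω = 20.00 W

20.0 W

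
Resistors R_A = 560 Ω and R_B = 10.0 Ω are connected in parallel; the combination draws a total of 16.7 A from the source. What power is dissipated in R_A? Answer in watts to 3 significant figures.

48.1 W

Only the total current is stated, so first find the parallel equivalent to get the voltage across the combination.
1/R_eq = 1/560 + 1/10.0 ⇒ R_eq = 9.825 Ω
V = I_total × R_eq = 16.70 × 9.825 = 164.1 V
P_R_A = V² / R_A = (164.1)² / 560 = 48.07 W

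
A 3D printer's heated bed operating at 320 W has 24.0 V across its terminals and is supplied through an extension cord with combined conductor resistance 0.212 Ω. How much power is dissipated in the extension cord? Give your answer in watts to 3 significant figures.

Line loss is just I²R for the cable — we know both I and R_line directly.
I = P / V = 320 / 24.0 = 13.33 A through the extension cord.
P_line = I² R_line = (13.33)² × 0.212 = 37.69 W

37.7 W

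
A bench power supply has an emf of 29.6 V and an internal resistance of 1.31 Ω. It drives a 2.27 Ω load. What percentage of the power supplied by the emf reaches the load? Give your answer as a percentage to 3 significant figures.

63.4 %

η = P_load/(P_load+P_int) = I²R/(I²R+I²r) = R/(R+r) — the I² cancels for series elements.
η = R / (R + r) = 2.27 / (2.27 + 1.31) = 0.6341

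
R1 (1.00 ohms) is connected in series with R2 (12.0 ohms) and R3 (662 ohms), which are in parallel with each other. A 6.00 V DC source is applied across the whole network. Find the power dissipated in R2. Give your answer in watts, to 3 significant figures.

Collapse R2‖R3 to a single equivalent, reducing the network to two series elements.
R_p = (12.0×662)/(12.0+662) = 11.79 Ω
R_total = 1.00 + 11.79 = 12.79 Ω
I = V / R_total = 6.00 / 12.79 = 0.4693 A
Voltage across the parallel pair: V_p = I × R_p = 0.4693 × 11.79 = 5.531 V
With V_p across R2, its power is V_p²/R2.
P_R2 = (5.531)² / 12.0 = 2.549 W

2.55 W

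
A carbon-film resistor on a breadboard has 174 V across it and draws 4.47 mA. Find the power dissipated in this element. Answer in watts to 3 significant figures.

0.778 W

Since both terminal voltage and current are stated, P = V I gives the power in one step.
P = 174 V × 0.004470 A = 0.7778 W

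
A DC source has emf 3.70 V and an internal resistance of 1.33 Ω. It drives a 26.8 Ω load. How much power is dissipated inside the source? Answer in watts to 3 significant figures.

Internal loss is I²r, with I set by the total series resistance r+R.
I = ε / (r + R) = 3.70 / (1.33 + 26.8) = 0.1315 A
P_int = I² r = (0.1315)² × 1.33 = 0.02301 W

0.0230 W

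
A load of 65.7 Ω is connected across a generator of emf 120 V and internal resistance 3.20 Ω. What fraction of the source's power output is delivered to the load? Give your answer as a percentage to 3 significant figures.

Efficiency is P_load / P_total. With a series r and R sharing the same I, P = I²R for each, so η = R/(R+r).
η = R / (R + r) = 65.7 / (65.7 + 3.20) = 0.9536

95.4 %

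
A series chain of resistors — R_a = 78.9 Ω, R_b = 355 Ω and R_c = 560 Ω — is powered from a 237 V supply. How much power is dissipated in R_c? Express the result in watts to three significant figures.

31.8 W

The current is common to all series resistors; compute it, then apply P = I²R for the target.
R_total = 78.9 + 355 + 560 = 993.9 Ω
I = V / R_total = 237 / 993.9 = 0.2385 A
P_R_c = I² × R_c = (0.2385)² × 560 = 31.84 W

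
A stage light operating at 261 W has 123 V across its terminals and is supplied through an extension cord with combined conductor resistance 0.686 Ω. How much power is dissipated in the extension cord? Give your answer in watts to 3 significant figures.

The extension cord and load are in series, so the same current flows in both; the loss is I²R_line.
I = P / V = 261 / 123 = 2.122 A through the extension cord.
P_line = I² R_line = (2.122)² × 0.686 = 3.089 W

3.09 W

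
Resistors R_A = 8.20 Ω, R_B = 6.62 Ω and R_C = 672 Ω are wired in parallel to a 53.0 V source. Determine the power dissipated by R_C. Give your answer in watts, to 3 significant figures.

4.18 W

R_C sits directly across the source, so P = V²/R with V = 53.0 V.
P_R_C = V² / R_C = (53.0)² / 672 Ω = 4.180 W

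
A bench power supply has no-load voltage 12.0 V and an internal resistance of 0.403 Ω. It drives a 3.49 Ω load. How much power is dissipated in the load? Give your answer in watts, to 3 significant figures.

33.2 W

The internal resistance and the load are in series, so the same I flows through both; get I from ε/(r+R), then I²R for the load.
I = ε / (r + R) = 12.0 / (0.403 + 3.49) = 3.082 A
P_load = I² R = (3.082)² × 3.49 = 33.16 W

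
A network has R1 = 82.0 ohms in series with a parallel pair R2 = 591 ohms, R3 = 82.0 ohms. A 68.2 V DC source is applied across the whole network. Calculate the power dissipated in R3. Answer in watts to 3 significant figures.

12.4 W

Collapse R2‖R3 to a single equivalent, reducing the network to two series elements.
R_p = (591×82.0)/(591+82.0) = 72.01 Ω
R_total = 82.0 + 72.01 = 154.0 Ω
I = V / R_total = 68.2 / 154.0 = 0.4428 A
Voltage across the parallel pair: V_p = I × R_p = 0.4428 × 72.01 = 31.89 V
R3 sees V_p directly, so P = V_p² / R3.
P_R3 = (31.89)² / 82.0 = 12.40 W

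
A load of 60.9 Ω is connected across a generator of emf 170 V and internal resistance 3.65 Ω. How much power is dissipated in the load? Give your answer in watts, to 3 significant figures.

422 W

Load and internal resistance form a series loop — compute the loop current, then the load power via I²R.
I = ε / (r + R) = 170 / (3.65 + 60.9) = 2.634 A
P_load = I² R = (2.634)² × 60.9 = 422.4 W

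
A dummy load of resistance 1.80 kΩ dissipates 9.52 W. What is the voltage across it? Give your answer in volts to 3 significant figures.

The two known quantities fix the third via V = √(P R).
V = √(9.52 × 1800) = 130.9 V

131 V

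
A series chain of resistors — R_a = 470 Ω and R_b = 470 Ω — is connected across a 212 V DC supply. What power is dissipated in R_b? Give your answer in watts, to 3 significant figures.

Series elements share the same current, so find I first, then use P = I²R.
R_total = 470 + 470 = 940.0 Ω
I = V / R_total = 212 / 940.0 = 0.2255 A
P_R_b = I² × R_b = (0.2255)² × 470 = 23.91 W

23.9 W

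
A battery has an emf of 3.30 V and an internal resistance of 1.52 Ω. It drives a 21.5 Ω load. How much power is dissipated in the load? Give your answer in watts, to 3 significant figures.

The internal resistance and the load are in series, so the same I flows through both; get I from ε/(r+R), then I²R for the load.
I = ε / (r + R) = 3.30 / (1.52 + 21.5) = 0.1434 A
P_load = I² R = (0.1434)² × 21.5 = 0.4418 W

0.442 W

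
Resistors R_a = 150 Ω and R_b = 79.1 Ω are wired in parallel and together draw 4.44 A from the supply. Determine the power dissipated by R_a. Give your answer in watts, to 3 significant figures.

The branches share the same voltage, but only the total current is given — find V from the equivalent resistance first.
1/R_eq = 1/150 + 1/79.1 ⇒ R_eq = 51.79 Ω
V = I_total × R_eq = 4.440 × 51.79 = 229.9 V
P_R_a = V² / R_a = (229.9)² / 150 = 352.5 W

353 W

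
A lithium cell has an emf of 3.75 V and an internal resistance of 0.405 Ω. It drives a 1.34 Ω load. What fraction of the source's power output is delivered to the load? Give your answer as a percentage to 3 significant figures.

Efficiency is P_load / P_total. With a series r and R sharing the same I, P = I²R for each, so η = R/(R+r).
η = R / (R + r) = 1.34 / (1.34 + 0.405) = 0.7679

76.8 %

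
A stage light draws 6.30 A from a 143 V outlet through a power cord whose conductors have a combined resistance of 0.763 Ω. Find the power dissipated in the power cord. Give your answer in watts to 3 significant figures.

The power cord is a series resistance carrying the load current; its dissipation is I²R_line.
The power cord carries the full 6.30 A.
P_line = I² R_line = (6.300)² × 0.763 = 30.28 W

30.3 W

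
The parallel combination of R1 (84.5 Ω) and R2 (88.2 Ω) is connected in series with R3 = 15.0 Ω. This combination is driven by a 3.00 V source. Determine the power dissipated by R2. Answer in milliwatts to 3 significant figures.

56.2 mW

Combine R1 and R2 into their parallel equivalent first, reducing the network to two series resistors.
R_p = (84.5×88.2)/(84.5+88.2) = 43.16 Ω
R_total = R_p + 15.0 = 43.16 + 15.0 = 58.16 Ω
I = V / R_total = 3.00 / 58.16 = 0.05159 A
Voltage across the parallel pair: V_p = I × R_p = 0.05159 × 43.16 = 2.226 V
R2 has V_p across it, so P = V_p²/R2.
P_R2 = (2.226)² / 88.2 = 0.05619 W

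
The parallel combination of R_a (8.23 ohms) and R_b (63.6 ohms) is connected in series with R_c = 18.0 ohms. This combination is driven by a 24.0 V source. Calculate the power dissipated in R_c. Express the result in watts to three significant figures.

16.2 W

Reduce the parallel combination to a single R_p; the circuit then becomes R_p in series with the remaining resistor.
R_p = (8.23×63.6)/(8.23+63.6) = 7.287 Ω
R_total = R_p + 18.0 = 7.287 + 18.0 = 25.29 Ω
I = V / R_total = 24.0 / 25.29 = 0.9491 A
R_c carries the full series current, so P = I²R.
P_R_c = (0.9491)² × 18.0 = 16.21 W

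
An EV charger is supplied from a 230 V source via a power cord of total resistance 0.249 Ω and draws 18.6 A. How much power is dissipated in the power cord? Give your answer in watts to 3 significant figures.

Line loss is just I²R for the cable — we know both I and R_line directly.
The power cord carries the full 18.6 A.
P_line = I² R_line = (18.60)² × 0.249 = 86.14 W

86.1 W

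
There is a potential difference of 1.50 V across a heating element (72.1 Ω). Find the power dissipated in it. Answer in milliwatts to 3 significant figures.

With V across and R both known, P = V²/R gives the dissipation directly.
P = (1.50 V)² / 72.1 Ω = 0.03121 W

31.2 mW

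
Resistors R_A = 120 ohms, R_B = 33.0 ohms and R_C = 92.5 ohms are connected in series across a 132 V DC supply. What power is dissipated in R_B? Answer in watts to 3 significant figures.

9.54 W

Every series element carries the same I. Get I from the total resistance, then P = I² × R_B.
R_total = 120 + 33.0 + 92.5 = 245.5 Ω
I = V / R_total = 132 / 245.5 = 0.5377 A
P_R_B = I² × R_B = (0.5377)² × 33.0 = 9.540 W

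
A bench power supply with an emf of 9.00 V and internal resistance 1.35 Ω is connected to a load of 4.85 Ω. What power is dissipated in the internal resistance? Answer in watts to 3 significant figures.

r is in series with the load, so it carries the full circuit current — the loss in it is I²r.
I = ε / (r + R) = 9.00 / (1.35 + 4.85) = 1.452 A
P_int = I² r = (1.452)² × 1.35 = 2.845 W

2.84 W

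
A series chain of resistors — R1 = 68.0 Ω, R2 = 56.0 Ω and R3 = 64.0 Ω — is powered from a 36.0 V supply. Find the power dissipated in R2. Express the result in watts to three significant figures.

Every series element carries the same I. Get I from the total resistance, then P = I² × R2.
R_total = 68.0 + 56.0 + 64.0 = 188.0 Ω
I = V / R_total = 36.0 / 188.0 = 0.1915 A
P_R2 = I² × R2 = (0.1915)² × 56.0 = 2.053 W

2.05 W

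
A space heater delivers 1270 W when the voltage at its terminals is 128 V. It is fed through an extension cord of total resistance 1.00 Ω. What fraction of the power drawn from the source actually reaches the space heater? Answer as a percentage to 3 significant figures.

92.8 %

I = P / V = 1270 / 128 = 9.922 A through the extension cord.
P_line = I² R_line = (9.922)² × 1.00 = 98.44 W
P_source = P_load + P_line = 1270 + 98.44 = 1368 W
η = P_load / P_source = 1270 / 1368 = 0.9281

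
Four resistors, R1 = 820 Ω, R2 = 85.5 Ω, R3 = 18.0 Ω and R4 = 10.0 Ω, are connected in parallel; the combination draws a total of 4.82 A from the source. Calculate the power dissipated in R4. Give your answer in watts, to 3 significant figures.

81.9 W

The branches share the same voltage, but only the total current is given — find V from the equivalent resistance first.
1/R_eq = 1/820 + 1/85.5 + 1/18.0 + 1/10.0 ⇒ R_eq = 5.936 Ω
V = I_total × R_eq = 4.820 × 5.936 = 28.61 V
P_R4 = V² / R4 = (28.61)² / 10.0 = 81.85 W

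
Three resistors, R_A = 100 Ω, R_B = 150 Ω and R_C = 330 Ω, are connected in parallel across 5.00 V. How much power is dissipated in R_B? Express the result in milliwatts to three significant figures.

167 mW

Each parallel branch sees the full supply voltage, so P = V²/R applies directly to the target branch.
P_R_B = V² / R_B = (5.00)² / 150 Ω = 0.1667 W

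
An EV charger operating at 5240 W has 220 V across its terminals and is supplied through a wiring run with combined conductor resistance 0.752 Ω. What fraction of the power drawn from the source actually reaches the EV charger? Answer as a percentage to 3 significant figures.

I = P / V = 5240 / 220 = 23.82 A through the wiring run.
P_line = I² R_line = (23.82)² × 0.752 = 426.6 W
P_source = P_load + P_line = 5240 + 426.6 = 5667 W
η = P_load / P_source = 5240 / 5667 = 0.9247

92.5 %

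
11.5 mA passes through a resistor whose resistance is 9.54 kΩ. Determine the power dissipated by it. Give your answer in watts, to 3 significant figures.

Knowing I and R, the power is just I²R — no need to find V first.
P = (0.01150 A)² × 9540 Ω = 1.262 W

1.26 W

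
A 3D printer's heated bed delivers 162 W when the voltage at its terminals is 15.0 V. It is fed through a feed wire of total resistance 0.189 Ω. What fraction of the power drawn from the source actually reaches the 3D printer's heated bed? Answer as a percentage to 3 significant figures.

88.0 %

I = P / V = 162 / 15.0 = 10.80 A through the feed wire.
P_line = I² R_line = (10.80)² × 0.189 = 22.04 W
P_source = P_load + P_line = 162.0 + 22.04 = 184.0 W
η = P_load / P_source = 162.0 / 184.0 = 0.8802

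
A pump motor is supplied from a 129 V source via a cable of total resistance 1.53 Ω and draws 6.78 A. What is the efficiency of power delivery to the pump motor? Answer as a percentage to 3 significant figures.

The cable carries the full 6.78 A.
P_line = I² R_line = (6.780)² × 1.53 = 70.33 W
P_source = V I = 129 × 6.780 = 874.6 W; P_load = 804.3 W
η = P_load / P_source = 804.3 / 874.6 = 0.9196

92.0 %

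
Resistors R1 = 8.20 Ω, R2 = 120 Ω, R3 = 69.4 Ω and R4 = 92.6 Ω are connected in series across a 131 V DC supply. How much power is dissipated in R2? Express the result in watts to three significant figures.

In a series string the same current flows through every resistor — find that current, then P = I²R for the one we want.
R_total = 8.20 + 120 + 69.4 + 92.6 = 290.2 Ω
I = V / R_total = 131 / 290.2 = 0.4514 A
P_R2 = I² × R2 = (0.4514)² × 120 = 24.45 W

24.5 W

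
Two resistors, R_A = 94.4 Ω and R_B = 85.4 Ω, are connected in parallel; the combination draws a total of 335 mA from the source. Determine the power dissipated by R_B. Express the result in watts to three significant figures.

2.64 W

Only the total current is stated, so first find the parallel equivalent to get the voltage across the combination.
1/R_eq = 1/94.4 + 1/85.4 ⇒ R_eq = 44.84 Ω
V = I_total × R_eq = 0.3350 × 44.84 = 15.02 V
P_R_B = V² / R_B = (15.02)² / 85.4 = 2.642 W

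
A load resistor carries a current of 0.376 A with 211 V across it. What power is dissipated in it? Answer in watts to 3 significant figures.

Since both terminal voltage and current are stated, P = V I gives the power in one step.
P = 211 V × 0.3760 A = 79.34 W

79.3 W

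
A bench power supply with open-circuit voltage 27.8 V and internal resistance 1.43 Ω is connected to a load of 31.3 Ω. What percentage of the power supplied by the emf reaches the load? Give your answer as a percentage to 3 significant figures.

Both r and R carry the same current, so the power split is just the resistance split: η = R/(R+r).
η = R / (R + r) = 31.3 / (31.3 + 1.43) = 0.9563

95.6 %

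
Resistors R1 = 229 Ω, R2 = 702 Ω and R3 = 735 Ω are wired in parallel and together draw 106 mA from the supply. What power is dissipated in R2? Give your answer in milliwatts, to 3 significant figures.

Parallel branches share V, not I — compute V via R_eq, then use V²/R for the target branch.
1/R_eq = 1/229 + 1/702 + 1/735 ⇒ R_eq = 139.8 Ω
V = I_total × R_eq = 0.1060 × 139.8 = 14.82 V
P_R2 = V² / R2 = (14.82)² / 702 = 0.3129 W

313 mW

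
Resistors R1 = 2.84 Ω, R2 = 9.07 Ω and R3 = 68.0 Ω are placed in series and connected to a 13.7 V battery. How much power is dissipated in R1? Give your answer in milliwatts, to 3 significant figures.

In a series string the same current flows through every resistor — find that current, then P = I²R for the one we want.
R_total = 2.84 + 9.07 + 68.0 = 79.91 Ω
I = V / R_total = 13.7 / 79.91 = 0.1714 A
P_R1 = I² × R1 = (0.1714)² × 2.84 = 0.08348 W

83.5 mW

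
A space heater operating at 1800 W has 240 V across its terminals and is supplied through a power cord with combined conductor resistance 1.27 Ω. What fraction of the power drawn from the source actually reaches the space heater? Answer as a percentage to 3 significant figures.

96.2 %

I = P / V = 1800 / 240 = 7.500 A through the power cord.
P_line = I² R_line = (7.500)² × 1.27 = 71.44 W
P_source = P_load + P_line = 1800 + 71.44 = 1871 W
η = P_load / P_source = 1800 / 1871 = 0.9618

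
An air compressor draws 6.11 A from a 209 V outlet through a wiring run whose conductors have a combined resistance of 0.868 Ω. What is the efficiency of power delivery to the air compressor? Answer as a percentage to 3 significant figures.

The wiring run carries the full 6.11 A.
P_line = I² R_line = (6.110)² × 0.868 = 32.40 W
P_source = V I = 209 × 6.110 = 1277 W; P_load = 1245 W
η = P_load / P_source = 1245 / 1277 = 0.9746

97.5 %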